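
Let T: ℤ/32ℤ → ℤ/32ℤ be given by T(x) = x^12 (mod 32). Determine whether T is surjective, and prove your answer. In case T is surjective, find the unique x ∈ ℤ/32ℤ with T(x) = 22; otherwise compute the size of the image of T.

3

T(0) = 0^12 = 0.
T(2): Repeated squaring mod 32: 2^1 ≡ 2, 2^2 ≡ 2² = 4, 2^4 ≡ 4² = 16, 2^8 ≡ 16² = 256 ≡ 0. Since 12 = 8 + 4, 2^12 ≡ 0·16: 0·16 = 0. So 2^12 ≡ 0 (mod 32).
So T(0) = T(2) = 0 while 0 ≠ 2, thus T is not injective.
A non-injective map from the 32-element set ℤ/32ℤ to itself takes at most 31 distinct values, so it cannot be surjective. Therefore T is not surjective.
Since T is not surjective, we determine |image(T)|. Computing x^12 mod 32 for each x (by repeated squaring, reducing mod 32 at every step), the values T(0), T(1), …, T(31) are: 0, 1, 0, 17, 0, 17, 0, 1, 0, 1, 0, 17, 0, 17, 0, 1, 0, 1, 0, 17, 0, 17, 0, 1, 0, 1, 0, 17, 0, 17, 0, 1.
The distinct values are {0, 1, 17}; there are 3 of them.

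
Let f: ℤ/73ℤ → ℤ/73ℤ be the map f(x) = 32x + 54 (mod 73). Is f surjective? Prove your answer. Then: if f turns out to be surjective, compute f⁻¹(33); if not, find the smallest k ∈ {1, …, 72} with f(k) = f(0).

Recall that surjectivity means every element of the codomain has a preimage under f.
Since gcd(32, 73) = 1, 32 is invertible modulo 73. Euclid's algorithm: 73 = 2·32 + 9, 32 = 3·9 + 5, 9 = 1·5 + 4, 5 = 1·4 + 1; back-substituting gives 1 = 16·32 − 7·73, so 32⁻¹ ≡ 16 (mod 73).
Then y ↦ 16(y − 54) is a two-sided inverse to f, so every y ∈ ℤ/73ℤ has a preimage.
Thus f is surjective.
Since f is surjective, we find f⁻¹(33): we need 32x ≡ 33 − 54 ≡ 52 (mod 73). Using 32⁻¹ = 16: x ≡ 16·52 = 832 = 11·73 + 29, so x = 29.
Check: f(29) = 32·29 + 54 = 982 = 13·73 + 33 ≡ 33 (mod 73).

29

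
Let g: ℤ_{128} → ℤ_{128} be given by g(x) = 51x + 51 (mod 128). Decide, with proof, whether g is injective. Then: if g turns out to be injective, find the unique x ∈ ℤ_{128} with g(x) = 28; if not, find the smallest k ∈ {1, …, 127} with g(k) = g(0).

115

If g(a) = g(b), then 51a ≡ 51b (mod 128). Because gcd(51, 128) = 1, we may cancel 51 to get a ≡ b (mod 128).
So g is injective.
We now compute 51⁻¹ mod 128 explicitly. Euclid's algorithm: 128 = 2·51 + 26, 51 = 1·26 + 25, 26 = 1·25 + 1; back-substituting gives 1 = 123·51 − 49·128, so 51⁻¹ ≡ 123 (mod 128).
Since g is injective, we find g⁻¹(28): we need 51x ≡ 28 − 51 ≡ 105 (mod 128). Using 51⁻¹ = 123: x ≡ 123·105 = 12915 = 100·128 + 115, so x = 115.
Check: g(115) = 51·115 + 51 = 5916 = 46·128 + 28 ≡ 28 (mod 128).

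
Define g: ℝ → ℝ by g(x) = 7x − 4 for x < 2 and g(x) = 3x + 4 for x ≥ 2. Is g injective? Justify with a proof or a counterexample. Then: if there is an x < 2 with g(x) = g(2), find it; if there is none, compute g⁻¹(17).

Both pieces are strictly increasing (slopes 7 and 3), so each is injective on its own interval.
The left piece maps (−∞, 2) onto (−∞, 10); the right piece maps [2, ∞) onto [10, ∞).
These images are disjoint, so no value is attained by both pieces. Hence g is injective.
Because the two images are disjoint, no x < 2 has g(x) = g(2), so we compute g⁻¹(17): 17 lies in [10, ∞), so solve 3x + 4 = 17: x = (17 − 4)/3 = 13/3.

13/3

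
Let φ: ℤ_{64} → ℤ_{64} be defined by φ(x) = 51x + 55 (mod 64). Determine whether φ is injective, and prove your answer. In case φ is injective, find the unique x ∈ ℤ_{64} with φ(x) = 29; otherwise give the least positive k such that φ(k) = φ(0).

Recall: φ is injective if φ(x_1) = φ(x_2) implies x_1 = x_2.
If φ(x_1) = φ(x_2), then 51x_1 ≡ 51x_2 (mod 64). Because gcd(51, 64) = 1, we may cancel 51 to get x_1 ≡ x_2 (mod 64).
Therefore φ is injective.
We now compute 51⁻¹ mod 64 explicitly. Euclid's algorithm: 64 = 1·51 + 13, 51 = 3·13 + 12, 13 = 1·12 + 1; back-substituting gives 1 = 59·51 − 47·64, so 51⁻¹ ≡ 59 (mod 64).
Since φ is injective, we compute φ⁻¹(29): solve 51x + 55 ≡ 29 (mod 64), i.e. 51x ≡ 38 (mod 64).
Multiplying by 51⁻¹ = 59 gives x ≡ 59·38 = 2242 = 35·64 + 2 ≡ 2 (mod 64).
Check: φ(2) = 51·2 + 55 = 157 = 2·64 + 29 ≡ 29 (mod 64).

2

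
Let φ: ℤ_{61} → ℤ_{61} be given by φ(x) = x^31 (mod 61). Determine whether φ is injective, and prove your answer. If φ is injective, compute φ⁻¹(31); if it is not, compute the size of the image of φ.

Since 61 is prime, the nonzero elements of ℤ_{61} form a cyclic group of order 60.
As gcd(31, 60) = 1, raising to the 31st power is a bijection on this group: if s^31 ≡ t^31 then (st^{−1})^31 = 1, and the only element of order dividing gcd(31, 60) = 1 is 1, so s = t.
With φ(0) = 0 this makes φ injective on all of ℤ_{61}, hence bijective (finite equal-size domain and codomain). In particular φ is injective.
Since φ is injective, we find the preimage of 31. The inverse of x ↦ x^31 on (ℤ_{61})^× is x ↦ x^31, because 31·31 = 961 = 16·60 + 1 ≡ 1 (mod 60) and x^{60} = 1 for x ≠ 0 (Fermat). So φ⁻¹(31) = 31^31 mod 61.
Repeated squaring mod 61: 31^1 ≡ 31, 31^2 ≡ 31² = 961 ≡ 46, 31^4 ≡ 46² = 2116 ≡ 42, 31^8 ≡ 42² = 1764 ≡ 56, 31^16 ≡ 56² = 3136 ≡ 25. Since 31 = 16 + 8 + 4 + 2 + 1, 31^31 ≡ 25·56·42·46·31: 25·56 = 1400 ≡ 58, then 58·42 = 2436 ≡ 57, then 57·46 = 2622 ≡ 60, then 60·31 = 1860 ≡ 30. So 31^31 ≡ 30 (mod 61).
Hence φ⁻¹(31) = 30.

30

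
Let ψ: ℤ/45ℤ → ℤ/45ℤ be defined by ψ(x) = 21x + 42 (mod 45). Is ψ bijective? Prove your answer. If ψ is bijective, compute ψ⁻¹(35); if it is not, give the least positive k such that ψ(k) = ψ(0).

We have gcd(21, 45) = 3 > 1. Taking a = 0 and b = 15: ψ(0) = 42 and ψ(15) = 21·15 + 42 = 357 ≡ 42 (mod 45).
So ψ(0) = ψ(15) while 0 ≠ 15, so ψ is not injective, hence not bijective.
Since ψ is not bijective, we find the least positive k with ψ(k) = ψ(0): this means 21k ≡ 0 (mod 45), i.e. 45 ∣ 21k. Since gcd(21, 45) = 3, dividing through by 3 this holds exactly when 15 ∣ 7k, and as gcd(7, 15) = 1, exactly when 15 ∣ k.
The smallest positive such k is 15.

15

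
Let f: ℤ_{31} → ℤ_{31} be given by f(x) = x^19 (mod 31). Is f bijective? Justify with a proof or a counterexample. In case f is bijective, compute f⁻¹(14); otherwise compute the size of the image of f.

7

Since 31 is prime, the nonzero elements of ℤ_{31} form a cyclic group of order 30.
As gcd(19, 30) = 1, raising to the 19th power is a bijection on this group: if s^19 ≡ t^19 then (st^{−1})^19 = 1, and the only element of order dividing gcd(19, 30) = 1 is 1, so s = t.
With f(0) = 0 this makes f injective on all of ℤ_{31}, hence bijective (finite equal-size domain and codomain). In particular f is bijective.
Since f is bijective, we find the preimage of 14. The inverse of x ↦ x^19 on (ℤ_{31})^× is x ↦ x^19, because 19·19 = 361 = 12·30 + 1 ≡ 1 (mod 30) and x^{30} = 1 for x ≠ 0 (Fermat). So f⁻¹(14) = 14^19 mod 31.
Repeated squaring mod 31: 14^1 ≡ 14, 14^2 ≡ 14² = 196 ≡ 10, 14^4 ≡ 10² = 100 ≡ 7, 14^8 ≡ 7² = 49 ≡ 18, 14^16 ≡ 18² = 324 ≡ 14. Since 19 = 16 + 2 + 1, 14^19 ≡ 14·10·14: 14·10 = 140 ≡ 16, then 16·14 = 224 ≡ 7. So 14^19 ≡ 7 (mod 31).
Hence f⁻¹(14) = 7.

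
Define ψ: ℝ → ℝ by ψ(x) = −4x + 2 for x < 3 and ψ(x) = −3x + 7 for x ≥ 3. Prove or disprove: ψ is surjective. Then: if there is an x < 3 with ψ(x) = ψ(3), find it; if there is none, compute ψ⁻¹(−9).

1

Both pieces are strictly decreasing (slopes −4 and −3), so each is injective on its own interval.
The left piece maps (−∞, 3) onto (−10, ∞); the right piece maps [3, ∞) onto (−∞, −2].
The union (−10, ∞) ∪ (−∞, −2] covers ℝ, so ψ is surjective.
For the follow-up: the images overlap, so an x < 3 with ψ(x) = ψ(3) exists. ψ(3) = −2; solving −4x + 2 = −2 for x < 3 gives x = (−2 − 2)/(−4) = 1.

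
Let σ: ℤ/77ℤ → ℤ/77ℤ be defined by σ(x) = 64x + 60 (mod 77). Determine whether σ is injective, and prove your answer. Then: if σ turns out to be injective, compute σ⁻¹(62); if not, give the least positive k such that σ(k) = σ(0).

65

Suppose σ(x_1) = σ(x_2) in ℤ/77ℤ. Then 64x_1 + 60 ≡ 64x_2 + 60 (mod 77), so 64(x_1 − x_2) ≡ 0 (mod 77).
Since gcd(64, 77) = 1, 64 is invertible modulo 77, so x_1 − x_2 ≡ 0 (mod 77), i.e. x_1 = x_2.
Thus σ is injective.
We now compute 64⁻¹ mod 77 explicitly. Euclid's algorithm: 77 = 1·64 + 13, 64 = 4·13 + 12, 13 = 1·12 + 1; back-substituting gives 1 = 71·64 − 59·77, so 64⁻¹ ≡ 71 (mod 77).
Since σ is injective, we find σ⁻¹(62): we need 64x ≡ 62 − 60 ≡ 2 (mod 77). Using 64⁻¹ = 71: x ≡ 71·2 = 142 = 1·77 + 65, so x = 65.
Check: σ(65) = 64·65 + 60 = 4220 = 54·77 + 62 ≡ 62 (mod 77).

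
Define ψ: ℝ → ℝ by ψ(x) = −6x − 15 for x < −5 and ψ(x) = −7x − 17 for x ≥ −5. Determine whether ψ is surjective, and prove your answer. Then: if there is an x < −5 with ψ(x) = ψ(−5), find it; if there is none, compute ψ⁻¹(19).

-11/2

Both pieces are strictly decreasing (slopes −6 and −7), so each is injective on its own interval.
The left piece maps (−∞, −5) onto (15, ∞); the right piece maps [−5, ∞) onto (−∞, 18].
The union (15, ∞) ∪ (−∞, 18] covers ℝ, so ψ is surjective.
For the follow-up: the images overlap, so an x < −5 with ψ(x) = ψ(−5) exists. ψ(−5) = 18; solving −6x − 15 = 18 for x < −5 gives x = (18 + 15)/(−6) = −11/2.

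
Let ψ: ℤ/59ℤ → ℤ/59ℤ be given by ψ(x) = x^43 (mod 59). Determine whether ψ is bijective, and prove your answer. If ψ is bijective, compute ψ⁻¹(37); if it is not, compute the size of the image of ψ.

54

Since 59 is prime, the nonzero elements of ℤ/59ℤ form a cyclic group of order 58.
As gcd(43, 58) = 1, raising to the 43rd power is a bijection on this group: if x_1^43 ≡ x_2^43 then (x_1x_2^{−1})^43 = 1, and the only element of order dividing gcd(43, 58) = 1 is 1, so x_1 = x_2.
With ψ(0) = 0 this makes ψ injective on all of ℤ/59ℤ, hence bijective (finite equal-size domain and codomain). In particular ψ is bijective.
Since ψ is bijective, we find the preimage of 37. The inverse of x ↦ x^43 on (ℤ/59ℤ)^× is x ↦ x^27, because 43·27 = 1161 = 20·58 + 1 ≡ 1 (mod 58) and x^{58} = 1 for x ≠ 0 (Fermat). So ψ⁻¹(37) = 37^27 mod 59.
Repeated squaring mod 59: 37^1 ≡ 37, 37^2 ≡ 37² = 1369 ≡ 12, 37^4 ≡ 12² = 144 ≡ 26, 37^8 ≡ 26² = 676 ≡ 27, 37^16 ≡ 27² = 729 ≡ 21. Since 27 = 16 + 8 + 2 + 1, 37^27 ≡ 21·27·12·37: 21·27 = 567 ≡ 36, then 36·12 = 432 ≡ 19, then 19·37 = 703 ≡ 54. So 37^27 ≡ 54 (mod 59).
Hence ψ⁻¹(37) = 54.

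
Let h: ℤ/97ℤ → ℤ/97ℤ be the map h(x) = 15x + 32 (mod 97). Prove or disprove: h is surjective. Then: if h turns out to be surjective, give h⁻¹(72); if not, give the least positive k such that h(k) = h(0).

35

Since gcd(15, 97) = 1, 15 is invertible modulo 97. Euclid's algorithm: 97 = 6·15 + 7, 15 = 2·7 + 1; back-substituting gives 1 = 13·15 − 2·97, so 15⁻¹ ≡ 13 (mod 97).
Then y ↦ 13(y − 32) is a two-sided inverse to h, so every y ∈ ℤ/97ℤ has a preimage.
Hence h is surjective.
Since h is surjective, we compute h⁻¹(72): solve 15x + 32 ≡ 72 (mod 97), i.e. 15x ≡ 40 (mod 97).
Multiplying by 15⁻¹ = 13 gives x ≡ 13·40 = 520 = 5·97 + 35 ≡ 35 (mod 97).
Check: h(35) = 15·35 + 32 = 557 = 5·97 + 72 ≡ 72 (mod 97).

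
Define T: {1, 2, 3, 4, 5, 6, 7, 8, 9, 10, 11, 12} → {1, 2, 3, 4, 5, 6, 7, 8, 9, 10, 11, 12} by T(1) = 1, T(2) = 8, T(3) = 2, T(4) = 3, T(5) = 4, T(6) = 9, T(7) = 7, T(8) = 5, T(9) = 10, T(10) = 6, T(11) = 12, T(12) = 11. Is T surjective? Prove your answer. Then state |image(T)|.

12

Every element of the codomain has a preimage: 1 = T(1), 2 = T(3), 3 = T(4), 4 = T(5), 5 = T(8), 6 = T(10), 7 = T(7), 8 = T(2), 9 = T(6), 10 = T(9), 11 = T(12), 12 = T(11).
Therefore T is surjective.
The image of T is {1, 2, 3, 4, 5, 6, 7, 8, 9, 10, 11, 12}, which has 12 elements.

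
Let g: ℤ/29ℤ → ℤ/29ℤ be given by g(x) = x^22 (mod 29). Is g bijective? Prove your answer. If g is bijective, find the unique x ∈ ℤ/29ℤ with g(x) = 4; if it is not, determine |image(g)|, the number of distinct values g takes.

15

g(14): Repeated squaring mod 29: 14^1 ≡ 14, 14^2 ≡ 14² = 196 ≡ 22, 14^4 ≡ 22² = 484 ≡ 20, 14^8 ≡ 20² = 400 ≡ 23, 14^16 ≡ 23² = 529 ≡ 7. Since 22 = 16 + 4 + 2, 14^22 ≡ 7·20·22: 7·20 = 140 ≡ 24, then 24·22 = 528 ≡ 6. So 14^22 ≡ 6 (mod 29).
g(15): Repeated squaring mod 29: 15^1 ≡ 15, 15^2 ≡ 15² = 225 ≡ 22, 15^4 ≡ 22² = 484 ≡ 20, 15^8 ≡ 20² = 400 ≡ 23, 15^16 ≡ 23² = 529 ≡ 7. Since 22 = 16 + 4 + 2, 15^22 ≡ 7·20·22: 7·20 = 140 ≡ 24, then 24·22 = 528 ≡ 6. So 15^22 ≡ 6 (mod 29).
So g(14) = g(15) = 6 while 14 ≠ 15, hence g is not injective, hence not bijective.
Since g is not bijective, we determine |image(g)|. Computing x^22 mod 29 for each x (by repeated squaring, reducing mod 29 at every step), the values g(0), g(1), …, g(28) are: 0, 1, 5, 22, 25, 24, 23, 7, 9, 20, 4, 13, 28, 16, 6, 6, 16, 28, 13, 4, 20, 9, 7, 23, 24, 25, 22, 5, 1.
The distinct values are {0, 1, 4, 5, 6, 7, 9, 13, 16, 20, 22, 23, 24, 25, 28}; there are 15 of them.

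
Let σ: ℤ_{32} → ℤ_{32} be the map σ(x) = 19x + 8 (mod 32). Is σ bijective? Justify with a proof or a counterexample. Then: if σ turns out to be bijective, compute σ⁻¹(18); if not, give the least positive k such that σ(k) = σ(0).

Suppose σ(s) = σ(t) in ℤ_{32}. Then 19s + 8 ≡ 19t + 8 (mod 32), thus 19(s − t) ≡ 0 (mod 32).
Since gcd(19, 32) = 1, 19 is invertible modulo 32, therefore s − t ≡ 0 (mod 32), i.e. s = t.
We now compute 19⁻¹ mod 32 explicitly. Euclid's algorithm: 32 = 1·19 + 13, 19 = 1·13 + 6, 13 = 2·6 + 1; back-substituting gives 1 = 27·19 − 16·32, so 19⁻¹ ≡ 27 (mod 32).
For any y ∈ ℤ_{32}, x = 27(y − 8) mod 32 satisfies σ(x) = 19·27(y − 8) + 8 ≡ y (since 19·27 ≡ 1 mod 32). So every y has a preimage.
Therefore σ is bijective.
Since σ is bijective, we compute σ⁻¹(18): solve 19x + 8 ≡ 18 (mod 32), i.e. 19x ≡ 10 (mod 32).
Multiplying by 19⁻¹ = 27 gives x ≡ 27·10 = 270 = 8·32 + 14 ≡ 14 (mod 32).
Check: σ(14) = 19·14 + 8 = 274 = 8·32 + 18 ≡ 18 (mod 32).

14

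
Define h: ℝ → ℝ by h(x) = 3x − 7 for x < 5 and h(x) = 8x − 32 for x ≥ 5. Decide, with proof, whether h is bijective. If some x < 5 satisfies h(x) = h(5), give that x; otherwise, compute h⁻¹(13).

Both pieces are strictly increasing (slopes 3 and 8), so each is injective on its own interval.
The left piece maps (−∞, 5) onto (−∞, 8); the right piece maps [5, ∞) onto [8, ∞).
Since 8 = 8, the images partition ℝ: h is injective and surjective, hence bijective.
Because the two images are disjoint, no x < 5 has h(x) = h(5), so we compute h⁻¹(13): 13 lies in [8, ∞), so solve 8x − 32 = 13: x = (13 + 32)/8 = 45/8.

45/8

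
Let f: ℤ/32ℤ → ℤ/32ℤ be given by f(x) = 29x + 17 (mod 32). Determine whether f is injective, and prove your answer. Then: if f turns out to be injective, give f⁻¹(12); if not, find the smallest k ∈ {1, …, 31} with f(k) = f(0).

Recall that injectivity means: for all x_1, x_2 in the domain, f(x_1) = f(x_2) implies x_1 = x_2.
If f(x_1) = f(x_2), then 29x_1 ≡ 29x_2 (mod 32). Because gcd(29, 32) = 1, we may cancel 29 to get x_1 ≡ x_2 (mod 32).
Thus f is injective.
We now compute 29⁻¹ mod 32 explicitly. Euclid's algorithm: 32 = 1·29 + 3, 29 = 9·3 + 2, 3 = 1·2 + 1; back-substituting gives 1 = 21·29 − 19·32, so 29⁻¹ ≡ 21 (mod 32).
Since f is injective, we find f⁻¹(12): we need 29x ≡ 12 − 17 ≡ 27 (mod 32). Using 29⁻¹ = 21: x ≡ 21·27 = 567 = 17·32 + 23, so x = 23.
Check: f(23) = 29·23 + 17 = 684 = 21·32 + 12 ≡ 12 (mod 32).

23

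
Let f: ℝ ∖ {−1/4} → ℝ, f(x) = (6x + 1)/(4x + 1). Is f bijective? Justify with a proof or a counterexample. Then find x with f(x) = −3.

-2/9

If f(x) = 3/2, cross-multiplying gives 4(6x + 1) = 6(4x + 1), which simplifies to 4 = 6 — false.  So 3/2 has no preimage and f is not surjective.
So f is not bijective.
Solving f(x) = −3: cross-multiplying gives 6x + 1 = −3(4x + 1), which rearranges to 18x = −4, so x = −2/9.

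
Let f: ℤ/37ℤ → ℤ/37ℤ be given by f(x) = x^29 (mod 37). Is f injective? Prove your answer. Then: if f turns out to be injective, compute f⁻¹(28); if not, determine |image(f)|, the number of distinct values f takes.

Since 37 is prime, the nonzero elements of ℤ/37ℤ form a cyclic group of order 36.
As gcd(29, 36) = 1, raising to the 29th power is a bijection on this group: if s^29 ≡ t^29 then (st^{−1})^29 = 1, and the only element of order dividing gcd(29, 36) = 1 is 1, so s = t.
With f(0) = 0 this makes f injective on all of ℤ/37ℤ, hence bijective (finite equal-size domain and codomain). In particular f is injective.
Since f is injective, we find the preimage of 28. The inverse of x ↦ x^29 on (ℤ/37ℤ)^× is x ↦ x^5, because 29·5 = 145 = 4·36 + 1 ≡ 1 (mod 36) and x^{36} = 1 for x ≠ 0 (Fermat). So f⁻¹(28) = 28^5 mod 37.
Repeated squaring mod 37: 28^1 ≡ 28, 28^2 ≡ 28² = 784 ≡ 7, 28^4 ≡ 7² = 49 ≡ 12. Since 5 = 4 + 1, 28^5 ≡ 12·28: 12·28 = 336 ≡ 3. So 28^5 ≡ 3 (mod 37).
Hence f⁻¹(28) = 3.

3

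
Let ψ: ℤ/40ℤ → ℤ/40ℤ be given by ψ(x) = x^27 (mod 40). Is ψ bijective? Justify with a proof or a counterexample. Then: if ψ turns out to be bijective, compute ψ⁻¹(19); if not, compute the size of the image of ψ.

25

ψ(0) = 0^27 = 0.
ψ(10): Repeated squaring mod 40: 10^1 ≡ 10, 10^2 ≡ 10² = 100 ≡ 20, 10^4 ≡ 20² = 400 ≡ 0, 10^8 ≡ 0² = 0, 10^16 ≡ 0² = 0. Since 27 = 16 + 8 + 2 + 1, 10^27 ≡ 0·0·20·10: 0·0 = 0, then 0·20 = 0, then 0·10 = 0. So 10^27 ≡ 0 (mod 40).
So ψ(0) = ψ(10) = 0 while 0 ≠ 10, hence ψ is not injective, hence not bijective.
Since ψ is not bijective, we determine |image(ψ)|. Computing x^27 mod 40 for each x (by repeated squaring, reducing mod 40 at every step), the values ψ(0), ψ(1), …, ψ(39) are: 0, 1, 8, 27, 24, 5, 16, 23, 32, 9, 0, 11, 8, 37, 24, 15, 16, 33, 32, 19, 0, 21, 8, 7, 24, 25, 16, 3, 32, 29, 0, 31, 8, 17, 24, 35, 16, 13, 32, 39.
The distinct values are {0, 1, 3, 5, 7, 8, 9, 11, 13, 15, 16, 17, 19, 21, 23, 24, 25, 27, 29, 31, 32, 33, 35, 37, 39}; there are 25 of them.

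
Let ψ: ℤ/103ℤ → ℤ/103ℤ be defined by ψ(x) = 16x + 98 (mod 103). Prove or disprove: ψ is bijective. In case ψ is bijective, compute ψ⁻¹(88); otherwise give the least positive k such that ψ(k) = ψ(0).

Suppose ψ(a) = ψ(b) in ℤ/103ℤ. Then 16a + 98 ≡ 16b + 98 (mod 103), hence 16(a − b) ≡ 0 (mod 103).
Since gcd(16, 103) = 1, 16 is invertible modulo 103, hence a − b ≡ 0 (mod 103), i.e. a = b.
We now compute 16⁻¹ mod 103 explicitly. Euclid's algorithm: 103 = 6·16 + 7, 16 = 2·7 + 2, 7 = 3·2 + 1; back-substituting gives 1 = 58·16 − 9·103, so 16⁻¹ ≡ 58 (mod 103).
Then y ↦ 58(y − 98) is a two-sided inverse to ψ, so every y ∈ ℤ/103ℤ has a preimage.
So ψ is bijective.
Since ψ is bijective, we compute ψ⁻¹(88): solve 16x + 98 ≡ 88 (mod 103), i.e. 16x ≡ 93 (mod 103).
Multiplying by 16⁻¹ = 58 gives x ≡ 58·93 = 5394 = 52·103 + 38 ≡ 38 (mod 103).
Check: ψ(38) = 16·38 + 98 = 706 = 6·103 + 88 ≡ 88 (mod 103).

38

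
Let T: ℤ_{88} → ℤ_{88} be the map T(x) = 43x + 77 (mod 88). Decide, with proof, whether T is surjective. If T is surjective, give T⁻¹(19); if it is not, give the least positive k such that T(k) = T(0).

Since gcd(43, 88) = 1, 43 is invertible modulo 88. Euclid's algorithm: 88 = 2·43 + 2, 43 = 21·2 + 1; back-substituting gives 1 = 43·43 − 21·88, so 43⁻¹ ≡ 43 (mod 88).
For any y ∈ ℤ_{88}, x = 43(y − 77) mod 88 satisfies T(x) = 43·43(y − 77) + 77 ≡ y (since 43·43 ≡ 1 mod 88). So every y has a preimage.
Therefore T is surjective.
Since T is surjective, we compute T⁻¹(19): solve 43x + 77 ≡ 19 (mod 88), i.e. 43x ≡ 30 (mod 88).
Multiplying by 43⁻¹ = 43 gives x ≡ 43·30 = 1290 = 14·88 + 58 ≡ 58 (mod 88).
Check: T(58) = 43·58 + 77 = 2571 = 29·88 + 19 ≡ 19 (mod 88).

58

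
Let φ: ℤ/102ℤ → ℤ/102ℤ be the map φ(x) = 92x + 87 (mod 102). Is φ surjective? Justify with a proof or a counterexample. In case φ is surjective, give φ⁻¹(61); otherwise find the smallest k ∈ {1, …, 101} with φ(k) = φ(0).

By definition, surjectivity means every element of the codomain has a preimage under φ.
Since gcd(92, 102) = 2, we have 92x ≡ 0 (mod 2) for all x, so φ(x) ≡ 1 (mod 2).
But 0 ≢ 1 (mod 2), so 0 ∈ ℤ/102ℤ has no preimage. Hence φ is not surjective.
Since φ is not surjective, we find the least positive k with φ(k) = φ(0): this means 92k ≡ 0 (mod 102), i.e. 102 ∣ 92k. Since gcd(92, 102) = 2, dividing through by 2 this holds exactly when 51 ∣ 46k, and as gcd(46, 51) = 1, exactly when 51 ∣ k.
The smallest positive such k is 51.

51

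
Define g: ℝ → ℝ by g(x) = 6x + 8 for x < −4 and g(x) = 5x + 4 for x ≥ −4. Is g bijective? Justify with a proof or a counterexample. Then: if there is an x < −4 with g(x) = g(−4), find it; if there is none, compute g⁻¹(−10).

-14/5

Both pieces are strictly increasing (slopes 6 and 5), so each is injective on its own interval.
The left piece maps (−∞, −4) onto (−∞, −16); the right piece maps [−4, ∞) onto [−16, ∞).
Since −16 = −16, the images partition ℝ: g is injective and surjective, hence bijective.
Because the two images are disjoint, no x < −4 has g(x) = g(−4), so we compute g⁻¹(−10): −10 lies in [−16, ∞), so solve 5x + 4 = −10: x = (−10 − 4)/5 = −14/5.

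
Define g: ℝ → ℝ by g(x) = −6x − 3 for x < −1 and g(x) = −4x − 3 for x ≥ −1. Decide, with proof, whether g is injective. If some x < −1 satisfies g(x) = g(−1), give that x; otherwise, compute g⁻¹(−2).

Both pieces are strictly decreasing (slopes −6 and −4), so each is injective on its own interval.
The left piece maps (−∞, −1) onto (3, ∞); the right piece maps [−1, ∞) onto (−∞, 1].
These images are disjoint, so no value is attained by both pieces. Thus g is injective.
Because the two images are disjoint, no x < −1 has g(x) = g(−1), so we compute g⁻¹(−2): −2 lies in (−∞, 1], so solve −4x − 3 = −2: x = (−2 + 3)/(−4) = −1/4.

-1/4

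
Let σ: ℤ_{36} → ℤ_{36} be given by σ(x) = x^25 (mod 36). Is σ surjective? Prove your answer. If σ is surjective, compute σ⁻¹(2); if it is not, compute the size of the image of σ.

σ(0) = 0^25 = 0.
σ(6): Repeated squaring mod 36: 6^1 ≡ 6, 6^2 ≡ 6² = 36 ≡ 0, 6^4 ≡ 0² = 0, 6^8 ≡ 0² = 0, 6^16 ≡ 0² = 0. Since 25 = 16 + 8 + 1, 6^25 ≡ 0·0·6: 0·0 = 0, then 0·6 = 0. So 6^25 ≡ 0 (mod 36).
So σ(0) = σ(6) = 0 while 0 ≠ 6, hence σ is not injective.
A non-injective map from the 36-element set ℤ_{36} to itself takes at most 35 distinct values, so it cannot be surjective. Thus σ is not surjective.
Since σ is not surjective, we determine |image(σ)|. Computing x^25 mod 36 for each x (by repeated squaring, reducing mod 36 at every step), the values σ(0), σ(1), …, σ(35) are: 0, 1, 20, 27, 4, 5, 0, 7, 8, 9, 28, 11, 0, 13, 32, 27, 16, 17, 0, 19, 20, 9, 4, 23, 0, 25, 8, 27, 28, 29, 0, 31, 32, 9, 16, 35.
The distinct values are {0, 1, 4, 5, 7, 8, 9, 11, 13, 16, 17, 19, 20, 23, 25, 27, 28, 29, 31, 32, 35}; there are 21 of them.

21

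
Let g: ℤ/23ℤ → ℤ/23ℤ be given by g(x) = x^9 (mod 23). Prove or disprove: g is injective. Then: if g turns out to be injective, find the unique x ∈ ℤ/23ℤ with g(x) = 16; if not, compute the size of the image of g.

6

Since 23 is prime, the nonzero elements of ℤ/23ℤ form a cyclic group of order 22.
As gcd(9, 22) = 1, raising to the 9th power is a bijection on this group: if s^9 ≡ t^9 then (st^{−1})^9 = 1, and the only element of order dividing gcd(9, 22) = 1 is 1, so s = t.
With g(0) = 0 this makes g injective on all of ℤ/23ℤ, hence bijective (finite equal-size domain and codomain). In particular g is injective.
Since g is injective, we find the preimage of 16. The inverse of x ↦ x^9 on (ℤ/23ℤ)^× is x ↦ x^5, because 9·5 = 45 = 2·22 + 1 ≡ 1 (mod 22) and x^{22} = 1 for x ≠ 0 (Fermat). So g⁻¹(16) = 16^5 mod 23.
Repeated squaring mod 23: 16^1 ≡ 16, 16^2 ≡ 16² = 256 ≡ 3, 16^4 ≡ 3² = 9. Since 5 = 4 + 1, 16^5 ≡ 9·16: 9·16 = 144 ≡ 6. So 16^5 ≡ 6 (mod 23).
Hence g⁻¹(16) = 6.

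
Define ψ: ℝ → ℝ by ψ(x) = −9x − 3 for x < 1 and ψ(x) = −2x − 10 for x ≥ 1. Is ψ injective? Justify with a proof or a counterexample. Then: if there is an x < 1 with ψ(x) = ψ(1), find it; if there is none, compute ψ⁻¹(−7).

Both pieces are strictly decreasing (slopes −9 and −2), so each is injective on its own interval.
The left piece maps (−∞, 1) onto (−12, ∞); the right piece maps [1, ∞) onto (−∞, −12].
These images are disjoint, so no value is attained by both pieces. Thus ψ is injective.
Because the two images are disjoint, no x < 1 has ψ(x) = ψ(1), so we compute ψ⁻¹(−7): −7 lies in (−12, ∞), so solve −9x − 3 = −7: x = (−7 + 3)/(−9) = 4/9.

4/9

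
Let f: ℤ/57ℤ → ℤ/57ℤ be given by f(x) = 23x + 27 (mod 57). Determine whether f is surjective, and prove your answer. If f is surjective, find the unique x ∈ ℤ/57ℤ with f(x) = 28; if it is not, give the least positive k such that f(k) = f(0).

Recall: surjectivity means every element of the codomain has a preimage under f.
Since gcd(23, 57) = 1, 23 is invertible modulo 57. Euclid's algorithm: 57 = 2·23 + 11, 23 = 2·11 + 1; back-substituting gives 1 = 5·23 − 2·57, so 23⁻¹ ≡ 5 (mod 57).
Then y ↦ 5(y − 27) is a two-sided inverse to f, so every y ∈ ℤ/57ℤ has a preimage.
So f is surjective.
Since f is surjective, we find f⁻¹(28): we need 23x ≡ 28 − 27 ≡ 1 (mod 57). Using 23⁻¹ = 5: x ≡ 5·1 = 5, so x = 5.
Check: f(5) = 23·5 + 27 = 142 = 2·57 + 28 ≡ 28 (mod 57).

5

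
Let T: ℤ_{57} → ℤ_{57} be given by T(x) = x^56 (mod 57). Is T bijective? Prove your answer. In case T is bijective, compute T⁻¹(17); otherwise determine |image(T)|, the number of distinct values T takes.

20

T(8): Repeated squaring mod 57: 8^1 ≡ 8, 8^2 ≡ 8² = 64 ≡ 7, 8^4 ≡ 7² = 49, 8^8 ≡ 49² = 2401 ≡ 7, 8^16 ≡ 7² = 49, 8^32 ≡ 49² = 2401 ≡ 7. Since 56 = 32 + 16 + 8, 8^56 ≡ 7·49·7: 7·49 = 343 ≡ 1, then 1·7 = 7. So 8^56 ≡ 7 (mod 57).
T(11): Repeated squaring mod 57: 11^1 ≡ 11, 11^2 ≡ 11² = 121 ≡ 7, 11^4 ≡ 7² = 49, 11^8 ≡ 49² = 2401 ≡ 7, 11^16 ≡ 7² = 49, 11^32 ≡ 49² = 2401 ≡ 7. Since 56 = 32 + 16 + 8, 11^56 ≡ 7·49·7: 7·49 = 343 ≡ 1, then 1·7 = 7. So 11^56 ≡ 7 (mod 57).
So T(8) = T(11) = 7 while 8 ≠ 11, thus T is not injective, hence not bijective.
Since T is not bijective, we determine |image(T)|. Computing x^56 mod 57 for each x (by repeated squaring, reducing mod 57 at every step), the values T(0), T(1), …, T(56) are: 0, 1, 4, 9, 16, 25, 36, 49, 7, 24, 43, 7, 30, 55, 25, 54, 28, 4, 39, 19, 1, 42, 28, 16, 6, 55, 49, 45, 43, 43, 45, 49, 55, 6, 16, 28, 42, 1, 19, 39, 4, 28, 54, 25, 55, 30, 7, 43, 24, 7, 49, 36, 25, 16, 9, 4, 1.
The distinct values are {0, 1, 4, 6, 7, 9, 16, 19, 24, 25, 28, 30, 36, 39, 42, 43, 45, 49, 54, 55}; there are 20 of them.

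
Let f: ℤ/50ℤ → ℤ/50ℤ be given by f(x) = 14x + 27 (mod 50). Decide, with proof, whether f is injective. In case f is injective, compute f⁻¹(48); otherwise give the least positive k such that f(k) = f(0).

Recall: f is injective if f(x_1) = f(x_2) implies x_1 = x_2.
We have gcd(14, 50) = 2 > 1. Taking x_1 = 0 and x_2 = 25: f(0) = 27 and f(25) = 14·25 + 27 = 377 ≡ 27 (mod 50).
So f(0) = f(25) while 0 ≠ 25, so f is not injective.
Since f is not injective, we find the least positive k with f(k) = f(0): this means 14k ≡ 0 (mod 50), i.e. 50 ∣ 14k. Since gcd(14, 50) = 2, dividing through by 2 this holds exactly when 25 ∣ 7k, and as gcd(7, 25) = 1, exactly when 25 ∣ k.
The smallest positive such k is 25.

25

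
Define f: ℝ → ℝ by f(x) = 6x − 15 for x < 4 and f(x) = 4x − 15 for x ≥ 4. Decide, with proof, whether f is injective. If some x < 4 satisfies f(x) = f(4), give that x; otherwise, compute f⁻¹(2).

Both pieces are strictly increasing (slopes 6 and 4), so each is injective on its own interval.
The left piece maps (−∞, 4) onto (−∞, 9); the right piece maps [4, ∞) onto [1, ∞).
These images overlap. In particular f(4) = 1 (right piece), and solving 6x − 15 = 1 on the left piece gives x = 8/3 < 4.
So f(8/3) = f(4) with 8/3 ≠ 4, and f is not injective. This x = 8/3 is the requested value below 4.

8/3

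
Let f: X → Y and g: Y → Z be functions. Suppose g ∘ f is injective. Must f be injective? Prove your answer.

Suppose f(u) = f(v). Applying g: (g ∘ f)(u) = (g ∘ f)(v). Since g ∘ f is injective, u = v. So f is injective.

injective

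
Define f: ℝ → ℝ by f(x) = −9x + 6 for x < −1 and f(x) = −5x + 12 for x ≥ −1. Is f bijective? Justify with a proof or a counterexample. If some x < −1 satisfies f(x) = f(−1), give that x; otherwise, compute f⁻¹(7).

-11/9

Both pieces are strictly decreasing (slopes −9 and −5), so each is injective on its own interval.
The left piece maps (−∞, −1) onto (15, ∞); the right piece maps [−1, ∞) onto (−∞, 17].
These images overlap. In particular f(−1) = 17 (right piece), and solving −9x + 6 = 17 on the left piece gives x = −11/9 < −1.
So f(−11/9) = f(−1) with −11/9 ≠ −1, and f is not injective, hence not bijective. This x = −11/9 is the requested value below −1.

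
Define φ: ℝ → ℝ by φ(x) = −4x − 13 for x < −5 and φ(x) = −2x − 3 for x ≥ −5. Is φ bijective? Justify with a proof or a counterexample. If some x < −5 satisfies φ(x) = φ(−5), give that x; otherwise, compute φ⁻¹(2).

Both pieces are strictly decreasing (slopes −4 and −2), so each is injective on its own interval.
The left piece maps (−∞, −5) onto (7, ∞); the right piece maps [−5, ∞) onto (−∞, 7].
Since 7 = 7, the images partition ℝ: φ is injective and surjective, hence bijective.
Because the two images are disjoint, no x < −5 has φ(x) = φ(−5), so we compute φ⁻¹(2): 2 lies in (−∞, 7], so solve −2x − 3 = 2: x = (2 + 3)/(−2) = −5/2.

-5/2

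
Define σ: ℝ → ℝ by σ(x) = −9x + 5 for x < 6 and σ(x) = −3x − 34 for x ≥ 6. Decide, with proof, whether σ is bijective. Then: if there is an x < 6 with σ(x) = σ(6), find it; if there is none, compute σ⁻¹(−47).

52/9

Both pieces are strictly decreasing (slopes −9 and −3), so each is injective on its own interval.
The left piece maps (−∞, 6) onto (−49, ∞); the right piece maps [6, ∞) onto (−∞, −52].
The images leave a gap (−49 has no preimage), so σ is not surjective, hence not bijective.
Because the two images are disjoint, no x < 6 has σ(x) = σ(6), so we compute σ⁻¹(−47): −47 lies in (−49, ∞), so solve −9x + 5 = −47: x = (−47 − 5)/(−9) = 52/9.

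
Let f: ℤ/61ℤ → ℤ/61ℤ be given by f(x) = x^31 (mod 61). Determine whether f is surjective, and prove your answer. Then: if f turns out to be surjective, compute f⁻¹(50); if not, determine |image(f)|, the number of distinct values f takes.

Since 61 is prime, the nonzero elements of ℤ/61ℤ form a cyclic group of order 60.
As gcd(31, 60) = 1, raising to the 31st power is a bijection on this group: if x_1^31 ≡ x_2^31 then (x_1x_2^{−1})^31 = 1, and the only element of order dividing gcd(31, 60) = 1 is 1, so x_1 = x_2.
With f(0) = 0 this makes f injective on all of ℤ/61ℤ, hence bijective (finite equal-size domain and codomain). In particular f is surjective.
Since f is surjective, we find the preimage of 50. The inverse of x ↦ x^31 on (ℤ/61ℤ)^× is x ↦ x^31, because 31·31 = 961 = 16·60 + 1 ≡ 1 (mod 60) and x^{60} = 1 for x ≠ 0 (Fermat). So f⁻¹(50) = 50^31 mod 61.
Repeated squaring mod 61: 50^1 ≡ 50, 50^2 ≡ 50² = 2500 ≡ 60, 50^4 ≡ 60² = 3600 ≡ 1, 50^8 ≡ 1² = 1, 50^16 ≡ 1² = 1. Since 31 = 16 + 8 + 4 + 2 + 1, 50^31 ≡ 1·1·1·60·50: 1·1 = 1, then 1·1 = 1, then 1·60 = 60, then 60·50 = 3000 ≡ 11. So 50^31 ≡ 11 (mod 61).
Hence f⁻¹(50) = 11.

11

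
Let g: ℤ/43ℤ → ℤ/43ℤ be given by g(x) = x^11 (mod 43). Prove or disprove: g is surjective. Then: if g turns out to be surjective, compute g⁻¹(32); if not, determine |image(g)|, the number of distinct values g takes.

Since 43 is prime, the nonzero elements of ℤ/43ℤ form a cyclic group of order 42.
As gcd(11, 42) = 1, raising to the 11th power is a bijection on this group: if u^11 ≡ v^11 then (uv^{−1})^11 = 1, and the only element of order dividing gcd(11, 42) = 1 is 1, so u = v.
With g(0) = 0 this makes g injective on all of ℤ/43ℤ, hence bijective (finite equal-size domain and codomain). In particular g is surjective.
Since g is surjective, we find the preimage of 32. The inverse of x ↦ x^11 on (ℤ/43ℤ)^× is x ↦ x^23, because 11·23 = 253 = 6·42 + 1 ≡ 1 (mod 42) and x^{42} = 1 for x ≠ 0 (Fermat). So g⁻¹(32) = 32^23 mod 43.
Repeated squaring mod 43: 32^1 ≡ 32, 32^2 ≡ 32² = 1024 ≡ 35, 32^4 ≡ 35² = 1225 ≡ 21, 32^8 ≡ 21² = 441 ≡ 11, 32^16 ≡ 11² = 121 ≡ 35. Since 23 = 16 + 4 + 2 + 1, 32^23 ≡ 35·21·35·32: 35·21 = 735 ≡ 4, then 4·35 = 140 ≡ 11, then 11·32 = 352 ≡ 8. So 32^23 ≡ 8 (mod 43).
Hence g⁻¹(32) = 8.

8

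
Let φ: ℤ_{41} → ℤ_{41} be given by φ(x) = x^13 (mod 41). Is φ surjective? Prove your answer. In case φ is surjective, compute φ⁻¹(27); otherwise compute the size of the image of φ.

Since 41 is prime, the nonzero elements of ℤ_{41} form a cyclic group of order 40.
As gcd(13, 40) = 1, raising to the 13th power is a bijection on this group: if x_1^13 ≡ x_2^13 then (x_1x_2^{−1})^13 = 1, and the only element of order dividing gcd(13, 40) = 1 is 1, so x_1 = x_2.
With φ(0) = 0 this makes φ injective on all of ℤ_{41}, hence bijective (finite equal-size domain and codomain). In particular φ is surjective.
Since φ is surjective, we find the preimage of 27. The inverse of x ↦ x^13 on (ℤ_{41})^× is x ↦ x^37, because 13·37 = 481 = 12·40 + 1 ≡ 1 (mod 40) and x^{40} = 1 for x ≠ 0 (Fermat). So φ⁻¹(27) = 27^37 mod 41.
Repeated squaring mod 41: 27^1 ≡ 27, 27^2 ≡ 27² = 729 ≡ 32, 27^4 ≡ 32² = 1024 ≡ 40, 27^8 ≡ 40² = 1600 ≡ 1, 27^16 ≡ 1² = 1, 27^32 ≡ 1² = 1. Since 37 = 32 + 4 + 1, 27^37 ≡ 1·40·27: 1·40 = 40, then 40·27 = 1080 ≡ 14. So 27^37 ≡ 14 (mod 41).
Hence φ⁻¹(27) = 14.

14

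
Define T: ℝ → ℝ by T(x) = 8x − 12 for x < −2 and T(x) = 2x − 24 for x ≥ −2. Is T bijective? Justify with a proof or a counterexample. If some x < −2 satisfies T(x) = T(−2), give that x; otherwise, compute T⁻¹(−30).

-9/4

Both pieces are strictly increasing (slopes 8 and 2), so each is injective on its own interval.
The left piece maps (−∞, −2) onto (−∞, −28); the right piece maps [−2, ∞) onto [−28, ∞).
Since −28 = −28, the images partition ℝ: T is injective and surjective, hence bijective.
Because the two images are disjoint, no x < −2 has T(x) = T(−2), so we compute T⁻¹(−30): −30 lies in (−∞, −28), so solve 8x − 12 = −30: x = (−30 + 12)/8 = −9/4.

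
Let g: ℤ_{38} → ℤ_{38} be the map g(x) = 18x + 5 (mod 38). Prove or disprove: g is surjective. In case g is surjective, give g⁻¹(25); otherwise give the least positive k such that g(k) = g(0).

By definition, surjectivity means every element of the codomain has a preimage under g.
Since gcd(18, 38) = 2, we have 18x ≡ 0 (mod 2) for all x, so g(x) ≡ 1 (mod 2).
But 0 ≢ 1 (mod 2), so 0 ∈ ℤ_{38} has no preimage. Therefore g is not surjective.
Since g is not surjective, we find the least positive k with g(k) = g(0): this means 18k ≡ 0 (mod 38), i.e. 38 ∣ 18k. Since gcd(18, 38) = 2, dividing through by 2 this holds exactly when 19 ∣ 9k, and as gcd(9, 19) = 1, exactly when 19 ∣ k.
The smallest positive such k is 19.

19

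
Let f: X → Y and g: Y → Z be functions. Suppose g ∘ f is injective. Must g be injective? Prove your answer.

No. Take X = {1, 2}, Y = {1, 2, 3, 4, 5}, Z = {1, 2, 3, 4, 5}, f(a) = a for each a ∈ X, and g(b) = 4 if b ∈ {4, 5} else g(b) = b.
Then g ∘ f = f is injective (X ⊂ Y and f is the inclusion), but g(4) = g(5) = 4 with 4 ≠ 5, so g is not injective.

not injective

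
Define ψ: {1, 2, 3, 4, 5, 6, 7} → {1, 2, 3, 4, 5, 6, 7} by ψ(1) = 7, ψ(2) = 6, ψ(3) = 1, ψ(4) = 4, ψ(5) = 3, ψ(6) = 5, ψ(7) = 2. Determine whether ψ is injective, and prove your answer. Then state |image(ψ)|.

7

The values ψ(1), …, ψ(7) are 7, 6, 1, 4, 3, 5, 2 — all distinct.
So ψ(a) = ψ(b) only when a = b, and ψ is injective.
The image of ψ is {1, 2, 3, 4, 5, 6, 7}, which has 7 elements.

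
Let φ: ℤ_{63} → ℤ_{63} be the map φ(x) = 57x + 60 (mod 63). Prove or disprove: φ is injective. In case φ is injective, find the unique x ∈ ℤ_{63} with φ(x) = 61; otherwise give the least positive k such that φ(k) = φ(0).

By definition, φ is injective when φ(s) = φ(t) forces s = t.
We have gcd(57, 63) = 3 > 1. Taking s = 0 and t = 21: φ(0) = 60 and φ(21) = 57·21 + 60 = 1257 ≡ 60 (mod 63).
So φ(0) = φ(21) while 0 ≠ 21, therefore φ is not injective.
Since φ is not injective, we find the least positive k with φ(k) = φ(0): this means 57k ≡ 0 (mod 63), i.e. 63 ∣ 57k. Since gcd(57, 63) = 3, dividing through by 3 this holds exactly when 21 ∣ 19k, and as gcd(19, 21) = 1, exactly when 21 ∣ k.
The smallest positive such k is 21.

21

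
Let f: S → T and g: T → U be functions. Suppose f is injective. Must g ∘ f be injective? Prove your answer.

not injective

No. Take S = T = U = {0, 1}, f = identity (injective), and g(x) = 0 for every x.
Then (g ∘ f)(0) = 0 = (g ∘ f)(1) with 0 ≠ 1, so g ∘ f is not injective.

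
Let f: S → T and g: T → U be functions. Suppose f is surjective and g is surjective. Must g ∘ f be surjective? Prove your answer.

Let c ∈ U. Since g is surjective, there is b ∈ T with g(b) = c. Since f is surjective, there is a ∈ S with f(a) = b.
Then (g ∘ f)(a) = g(b) = c. Therefore g ∘ f is surjective.

surjective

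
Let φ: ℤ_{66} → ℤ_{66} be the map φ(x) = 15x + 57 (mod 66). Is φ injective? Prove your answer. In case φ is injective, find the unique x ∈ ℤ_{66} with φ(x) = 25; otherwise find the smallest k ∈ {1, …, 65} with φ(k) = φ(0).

We have gcd(15, 66) = 3 > 1. Taking x_1 = 0 and x_2 = 22: φ(0) = 57 and φ(22) = 15·22 + 57 = 387 ≡ 57 (mod 66).
So φ(0) = φ(22) while 0 ≠ 22, therefore φ is not injective.
Since φ is not injective, we find the least positive k with φ(k) = φ(0): this means 15k ≡ 0 (mod 66), i.e. 66 ∣ 15k. Since gcd(15, 66) = 3, dividing through by 3 this holds exactly when 22 ∣ 5k, and as gcd(5, 22) = 1, exactly when 22 ∣ k.
The smallest positive such k is 22.

22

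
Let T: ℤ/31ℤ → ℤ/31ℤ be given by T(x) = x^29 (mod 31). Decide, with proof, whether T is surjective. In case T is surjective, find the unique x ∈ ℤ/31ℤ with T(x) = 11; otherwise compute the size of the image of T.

17

Since 31 is prime, the nonzero elements of ℤ/31ℤ form a cyclic group of order 30.
As gcd(29, 30) = 1, raising to the 29th power is a bijection on this group: if s^29 ≡ t^29 then (st^{−1})^29 = 1, and the only element of order dividing gcd(29, 30) = 1 is 1, so s = t.
With T(0) = 0 this makes T injective on all of ℤ/31ℤ, hence bijective (finite equal-size domain and codomain). In particular T is surjective.
Since T is surjective, we find the preimage of 11. The inverse of x ↦ x^29 on (ℤ/31ℤ)^× is x ↦ x^29, because 29·29 = 841 = 28·30 + 1 ≡ 1 (mod 30) and x^{30} = 1 for x ≠ 0 (Fermat). So T⁻¹(11) = 11^29 mod 31.
Repeated squaring mod 31: 11^1 ≡ 11, 11^2 ≡ 11² = 121 ≡ 28, 11^4 ≡ 28² = 784 ≡ 9, 11^8 ≡ 9² = 81 ≡ 19, 11^16 ≡ 19² = 361 ≡ 20. Since 29 = 16 + 8 + 4 + 1, 11^29 ≡ 20·19·9·11: 20·19 = 380 ≡ 8, then 8·9 = 72 ≡ 10, then 10·11 = 110 ≡ 17. So 11^29 ≡ 17 (mod 31).
Hence T⁻¹(11) = 17.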